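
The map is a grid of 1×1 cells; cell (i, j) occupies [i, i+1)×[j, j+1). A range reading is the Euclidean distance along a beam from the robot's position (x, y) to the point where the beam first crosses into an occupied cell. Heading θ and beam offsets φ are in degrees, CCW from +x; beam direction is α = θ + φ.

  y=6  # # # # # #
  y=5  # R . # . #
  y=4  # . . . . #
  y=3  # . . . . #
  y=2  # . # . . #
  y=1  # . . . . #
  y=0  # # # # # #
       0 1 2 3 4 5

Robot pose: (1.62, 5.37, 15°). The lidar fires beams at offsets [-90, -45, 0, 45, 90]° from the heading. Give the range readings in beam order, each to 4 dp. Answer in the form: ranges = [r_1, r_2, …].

ranges = [2.4536, 3.9029, 1.4287, 0.7275, 0.6522]

beam 1: φ=-90°, α=285°
  cosα=0.2588 sinα=-0.9659 | (1,5) | tMaxX 1.4682 tMaxY 0.3831 | tΔX 3.8637 tΔY 1.0353
    t=0.3831 [y] (1,4)
    t=1.4183 [y] (1,3)
    t=1.4682 [x] (2,3)
    t=2.4536 [y] (2,2) — stop
  → r_1 = 2.4536
beam 2: φ=-45°, α=330°
  cosα=0.8660 sinα=-0.5000 | (1,5) | tMaxX 0.4388 tMaxY 0.7400 | tΔX 1.1547 tΔY 2.0000
    t=0.4388 [x] (2,5)
    t=0.7400 [y] (2,4)
    t=1.5935 [x] (3,4)
    t=2.7400 [y] (3,3)
    t=2.7482 [x] (4,3)
    t=3.9029 [x] (5,3) — stop
  → r_2 = 3.9029
beam 3: φ=0°, α=15°
  cosα=0.9659 sinα=0.2588 | (1,5) | tMaxX 0.3934 tMaxY 2.4341 | tΔX 1.0353 tΔY 3.8637
    t=0.3934 [x] (2,5)
    t=1.4287 [x] (3,5) — stop
  → r_3 = 1.4287
beam 4: φ=45°, α=60°
  cosα=0.5000 sinα=0.8660 | (1,5) | tMaxX 0.7600 tMaxY 0.7275 | tΔX 2.0000 tΔY 1.1547
    t=0.7275 [y] (1,6) — stop
  → r_4 = 0.7275
beam 5: φ=90°, α=105°
  cosα=-0.2588 sinα=0.9659 | (1,5) | tMaxX 2.3955 tMaxY 0.6522 | tΔX 3.8637 tΔY 1.0353
    t=0.6522 [y] (1,6) — stop
  → r_5 = 0.6522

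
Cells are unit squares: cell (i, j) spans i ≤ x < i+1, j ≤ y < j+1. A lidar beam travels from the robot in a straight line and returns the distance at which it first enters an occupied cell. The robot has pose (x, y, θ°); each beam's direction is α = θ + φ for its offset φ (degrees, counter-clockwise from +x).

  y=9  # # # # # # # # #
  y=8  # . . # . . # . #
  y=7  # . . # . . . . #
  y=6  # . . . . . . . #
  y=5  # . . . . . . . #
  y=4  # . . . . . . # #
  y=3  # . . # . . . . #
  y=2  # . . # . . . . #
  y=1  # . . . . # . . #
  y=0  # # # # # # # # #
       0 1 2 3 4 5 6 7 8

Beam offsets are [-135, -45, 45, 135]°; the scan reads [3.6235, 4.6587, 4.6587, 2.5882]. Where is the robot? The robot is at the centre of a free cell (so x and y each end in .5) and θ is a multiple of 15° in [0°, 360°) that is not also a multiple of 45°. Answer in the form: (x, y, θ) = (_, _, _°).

(x, y, θ) = (5.5, 5.5, 240°)

Candidates: 49 free-cell centres × 16 headings = 784 poses. Raycast each; keep the one whose scan matches to 4 dp.
  (5.5, 8.5, 60°): beam 1 = 7.7646 ≠ 3.6235 ✗
  (1.5, 6.5, 15°): beam 1 = 1.0000 ≠ 3.6235 ✗
  (3.5, 4.5, 105°): beam 1 = 5.1962 ≠ 3.6235 ✗
  …
  (5.5, 5.5, 240°): r_1=3.6235, r_2=4.6587, r_3=4.6587, r_4=2.5882 — all match ✓
Only this pose fits every beam.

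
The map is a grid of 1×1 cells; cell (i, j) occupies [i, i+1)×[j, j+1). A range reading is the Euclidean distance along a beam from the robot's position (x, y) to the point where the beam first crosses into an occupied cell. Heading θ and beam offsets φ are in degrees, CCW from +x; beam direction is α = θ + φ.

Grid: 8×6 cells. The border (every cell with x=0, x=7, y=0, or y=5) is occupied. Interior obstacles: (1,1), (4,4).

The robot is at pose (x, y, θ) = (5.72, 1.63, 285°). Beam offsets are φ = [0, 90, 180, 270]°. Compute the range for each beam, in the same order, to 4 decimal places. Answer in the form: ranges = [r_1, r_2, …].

ranges = [0.6522, 1.3252, 2.7819, 2.4341]

beam 1: φ=0°, α=285°
  d=(0.2588,-0.9659)  start (5,1)  tX=1.0818 tY=0.6522  stride 1/|dx|=3.8637 1/|dy|=1.0353
    cross y-line → (5,0), t=0.6522 (wall)
  → r_1 = 0.6522
beam 2: φ=90°, α=15°
  d=(0.9659,0.2588)  start (5,1)  tX=0.2899 tY=1.4296  stride 1/|dx|=1.0353 1/|dy|=3.8637
    cross x-line → (6,1), t=0.2899
    cross x-line → (7,1), t=1.3252 (wall)
  → r_2 = 1.3252
beam 3: φ=180°, α=105°
  d=(-0.2588,0.9659)  start (5,1)  tX=2.7819 tY=0.3831  stride 1/|dx|=3.8637 1/|dy|=1.0353
    cross y-line → (5,2), t=0.3831
    cross y-line → (5,3), t=1.4183
    cross y-line → (5,4), t=2.4536
    cross x-line → (4,4), t=2.7819 (wall)
  → r_3 = 2.7819
beam 4: φ=270°, α=195°
  d=(-0.9659,-0.2588)  start (5,1)  tX=0.7454 tY=2.4341  stride 1/|dx|=1.0353 1/|dy|=3.8637
    cross x-line → (4,1), t=0.7454
    cross x-line → (3,1), t=1.7807
    cross y-line → (3,0), t=2.4341 (wall)
  → r_4 = 2.4341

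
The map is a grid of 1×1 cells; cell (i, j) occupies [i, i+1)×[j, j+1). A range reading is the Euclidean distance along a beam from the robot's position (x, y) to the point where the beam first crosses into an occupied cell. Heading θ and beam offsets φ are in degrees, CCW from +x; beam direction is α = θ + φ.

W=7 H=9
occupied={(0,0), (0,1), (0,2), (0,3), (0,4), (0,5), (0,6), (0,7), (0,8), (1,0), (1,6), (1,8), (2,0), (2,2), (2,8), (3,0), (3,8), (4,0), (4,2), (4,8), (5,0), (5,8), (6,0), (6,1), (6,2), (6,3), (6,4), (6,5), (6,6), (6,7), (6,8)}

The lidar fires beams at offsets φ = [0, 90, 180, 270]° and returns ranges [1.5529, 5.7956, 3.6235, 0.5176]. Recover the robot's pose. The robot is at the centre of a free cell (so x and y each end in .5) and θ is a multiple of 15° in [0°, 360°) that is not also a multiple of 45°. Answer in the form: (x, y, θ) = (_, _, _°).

(x, y, θ) = (2.5, 7.5, 165°)

The pose lattice has 32·16 = 512 candidates. Test each by forward raycasting.
  (5.5, 2.5, 210°): beam 1 = 0.5774 ≠ 1.5529 ✗
  (3.5, 5.5, 150°): beam 1 = 1.7321 ≠ 1.5529 ✗
  (1.5, 2.5, 165°): beam 1 = 0.5176 ≠ 1.5529 ✗
  (4.5, 6.5, 60°): beam 1 = 1.7321 ≠ 1.5529 ✗
  …
  (2.5, 7.5, 165°): r_1=1.5529, r_2=5.7956, r_3=3.6235, r_4=0.5176 — all match ✓
No second candidate reproduces the full scan.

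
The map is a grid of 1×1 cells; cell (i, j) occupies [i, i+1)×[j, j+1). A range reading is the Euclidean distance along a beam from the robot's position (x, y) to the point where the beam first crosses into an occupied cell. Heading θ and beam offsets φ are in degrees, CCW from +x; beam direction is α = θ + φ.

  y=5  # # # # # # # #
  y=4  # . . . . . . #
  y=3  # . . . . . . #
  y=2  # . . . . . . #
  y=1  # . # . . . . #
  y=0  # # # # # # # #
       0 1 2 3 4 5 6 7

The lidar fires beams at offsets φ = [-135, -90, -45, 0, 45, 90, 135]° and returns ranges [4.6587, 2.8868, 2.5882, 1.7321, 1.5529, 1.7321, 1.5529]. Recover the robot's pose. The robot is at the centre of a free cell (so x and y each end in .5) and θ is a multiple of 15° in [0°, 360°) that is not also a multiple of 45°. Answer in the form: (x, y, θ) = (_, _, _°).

Enumerate (i+0.5, j+0.5, θ) over the 23 free cells and 16 admissible headings. For each, cast all 7 beams and compare to the given ranges.
  (4.5, 2.5, 120°): beam 1 = 2.5882 ≠ 4.6587 ✗
  (3.5, 4.5, 15°): beam 1 = 2.8868 ≠ 4.6587 ✗
  (5.5, 3.5, 210°): beam 1 = 1.5529 ≠ 4.6587 ✗
  (6.5, 4.5, 150°): beam 1 = 0.5176 ≠ 4.6587 ✗
  …
  (5.5, 3.5, 330°): r_1=4.6587, r_2=2.8868, r_3=2.5882, r_4=1.7321, r_5=1.5529, r_6=1.7321, r_7=1.5529 — all match ✓
No second candidate reproduces the full scan.

(x, y, θ) = (5.5, 3.5, 330°)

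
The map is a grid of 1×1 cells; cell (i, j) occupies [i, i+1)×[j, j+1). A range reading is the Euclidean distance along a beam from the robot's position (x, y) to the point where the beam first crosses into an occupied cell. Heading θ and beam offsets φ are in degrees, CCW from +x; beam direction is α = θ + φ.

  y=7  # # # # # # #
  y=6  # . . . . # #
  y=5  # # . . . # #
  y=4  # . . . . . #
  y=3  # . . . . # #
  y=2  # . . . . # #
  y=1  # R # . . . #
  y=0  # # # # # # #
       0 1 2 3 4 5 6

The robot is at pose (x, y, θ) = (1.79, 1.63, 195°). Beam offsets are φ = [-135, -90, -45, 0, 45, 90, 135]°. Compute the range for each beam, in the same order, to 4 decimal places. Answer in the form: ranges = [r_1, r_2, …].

ranges = [0.4200, 3.0523, 0.9122, 0.8179, 0.7275, 0.6522, 0.2425]

beam 1: φ=-135°, α=60°
  direction (0.5000, 0.8660); cell (1,1); t to first gridline: x 0.4200, y 0.4272 (then +2.0000 / +1.1547)
    (2,1) via x @ 0.4200  # hit
  → r_1 = 0.4200
beam 2: φ=-90°, α=105°
  direction (-0.2588, 0.9659); cell (1,1); t to first gridline: x 3.0523, y 0.3831 (then +3.8637 / +1.0353)
    (1,2) via y @ 0.3831
    (1,3) via y @ 1.4183
    (1,4) via y @ 2.4536
    (0,4) via x @ 3.0523  # hit
  → r_2 = 3.0523
beam 3: φ=-45°, α=150°
  direction (-0.8660, 0.5000); cell (1,1); t to first gridline: x 0.9122, y 0.7400 (then +1.1547 / +2.0000)
    (1,2) via y @ 0.7400
    (0,2) via x @ 0.9122  # hit
  → r_3 = 0.9122
beam 4: φ=0°, α=195°
  direction (-0.9659, -0.2588); cell (1,1); t to first gridline: x 0.8179, y 2.4341 (then +1.0353 / +3.8637)
    (0,1) via x @ 0.8179  # hit
  → r_4 = 0.8179
beam 5: φ=45°, α=240°
  direction (-0.5000, -0.8660); cell (1,1); t to first gridline: x 1.5800, y 0.7275 (then +2.0000 / +1.1547)
    (1,0) via y @ 0.7275  # hit
  → r_5 = 0.7275
beam 6: φ=90°, α=285°
  direction (0.2588, -0.9659); cell (1,1); t to first gridline: x 0.8114, y 0.6522 (then +3.8637 / +1.0353)
    (1,0) via y @ 0.6522  # hit
  → r_6 = 0.6522
beam 7: φ=135°, α=330°
  direction (0.8660, -0.5000); cell (1,1); t to first gridline: x 0.2425, y 1.2600 (then +1.1547 / +2.0000)
    (2,1) via x @ 0.2425  # hit
  → r_7 = 0.2425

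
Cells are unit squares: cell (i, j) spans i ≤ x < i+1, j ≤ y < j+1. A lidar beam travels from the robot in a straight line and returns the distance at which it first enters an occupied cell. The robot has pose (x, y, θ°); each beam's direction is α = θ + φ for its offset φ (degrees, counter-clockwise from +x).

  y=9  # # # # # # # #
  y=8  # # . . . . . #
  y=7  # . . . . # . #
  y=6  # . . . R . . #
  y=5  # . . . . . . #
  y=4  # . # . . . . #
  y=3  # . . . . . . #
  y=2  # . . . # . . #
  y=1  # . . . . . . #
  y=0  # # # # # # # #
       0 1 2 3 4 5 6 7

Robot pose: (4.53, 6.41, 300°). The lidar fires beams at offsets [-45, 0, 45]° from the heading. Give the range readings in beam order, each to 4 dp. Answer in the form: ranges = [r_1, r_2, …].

ranges = [5.6008, 4.9400, 2.5571]

beam 1: φ=-45°, α=255°
  dir = (cos 255°, sin 255°) = (-0.2588, -0.9659); from cell (4,6)
  next x-line at t=2.0478, next y-line at t=0.4245; Δt_x=3.8637, Δt_y=1.0353
    y: enter (4,5) at t=0.4245
    y: enter (4,4) at t=1.4597
    x: enter (3,4) at t=2.0478
    y: enter (3,3) at t=2.4950
    y: enter (3,2) at t=3.5303
    y: enter (3,1) at t=4.5656
    y: enter (3,0) at t=5.6008 ← occupied
  → r_1 = 5.6008
beam 2: φ=0°, α=300°
  dir = (cos 300°, sin 300°) = (0.5000, -0.8660); from cell (4,6)
  next x-line at t=0.9400, next y-line at t=0.4734; Δt_x=2.0000, Δt_y=1.1547
    y: enter (4,5) at t=0.4734
    x: enter (5,5) at t=0.9400
    y: enter (5,4) at t=1.6281
    y: enter (5,3) at t=2.7828
    x: enter (6,3) at t=2.9400
    y: enter (6,2) at t=3.9375
    x: enter (7,2) at t=4.9400 ← occupied
  → r_2 = 4.9400
beam 3: φ=45°, α=345°
  dir = (cos 345°, sin 345°) = (0.9659, -0.2588); from cell (4,6)
  next x-line at t=0.4866, next y-line at t=1.5841; Δt_x=1.0353, Δt_y=3.8637
    x: enter (5,6) at t=0.4866
    x: enter (6,6) at t=1.5219
    y: enter (6,5) at t=1.5841
    x: enter (7,5) at t=2.5571 ← occupied
  → r_3 = 2.5571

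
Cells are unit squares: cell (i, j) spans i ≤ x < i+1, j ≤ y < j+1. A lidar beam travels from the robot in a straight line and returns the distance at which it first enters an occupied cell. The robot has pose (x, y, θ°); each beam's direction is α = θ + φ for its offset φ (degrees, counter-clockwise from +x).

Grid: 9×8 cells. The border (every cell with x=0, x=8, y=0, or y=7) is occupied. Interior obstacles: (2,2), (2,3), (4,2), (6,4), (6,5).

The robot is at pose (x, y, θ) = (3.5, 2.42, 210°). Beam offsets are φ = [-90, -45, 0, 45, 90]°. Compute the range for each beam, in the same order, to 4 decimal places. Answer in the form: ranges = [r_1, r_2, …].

ranges = [1.0000, 0.5176, 0.5774, 1.4701, 1.6397]

beam 1: φ=-90°, α=120°
  direction (-0.5000, 0.8660); cell (3,2); t to first gridline: x 1.0000, y 0.6697 (then +2.0000 / +1.1547)
    (3,3) via y @ 0.6697
    (2,3) via x @ 1.0000  # hit
  → r_1 = 1.0000
beam 2: φ=-45°, α=165°
  direction (-0.9659, 0.2588); cell (3,2); t to first gridline: x 0.5176, y 2.2409 (then +1.0353 / +3.8637)
    (2,2) via x @ 0.5176  # hit
  → r_2 = 0.5176
beam 3: φ=0°, α=210°
  direction (-0.8660, -0.5000); cell (3,2); t to first gridline: x 0.5774, y 0.8400 (then +1.1547 / +2.0000)
    (2,2) via x @ 0.5774  # hit
  → r_3 = 0.5774
beam 4: φ=45°, α=255°
  direction (-0.2588, -0.9659); cell (3,2); t to first gridline: x 1.9319, y 0.4348 (then +3.8637 / +1.0353)
    (3,1) via y @ 0.4348
    (3,0) via y @ 1.4701  # hit
  → r_4 = 1.4701
beam 5: φ=90°, α=300°
  direction (0.5000, -0.8660); cell (3,2); t to first gridline: x 1.0000, y 0.4850 (then +2.0000 / +1.1547)
    (3,1) via y @ 0.4850
    (4,1) via x @ 1.0000
    (4,0) via y @ 1.6397  # hit
  → r_5 = 1.6397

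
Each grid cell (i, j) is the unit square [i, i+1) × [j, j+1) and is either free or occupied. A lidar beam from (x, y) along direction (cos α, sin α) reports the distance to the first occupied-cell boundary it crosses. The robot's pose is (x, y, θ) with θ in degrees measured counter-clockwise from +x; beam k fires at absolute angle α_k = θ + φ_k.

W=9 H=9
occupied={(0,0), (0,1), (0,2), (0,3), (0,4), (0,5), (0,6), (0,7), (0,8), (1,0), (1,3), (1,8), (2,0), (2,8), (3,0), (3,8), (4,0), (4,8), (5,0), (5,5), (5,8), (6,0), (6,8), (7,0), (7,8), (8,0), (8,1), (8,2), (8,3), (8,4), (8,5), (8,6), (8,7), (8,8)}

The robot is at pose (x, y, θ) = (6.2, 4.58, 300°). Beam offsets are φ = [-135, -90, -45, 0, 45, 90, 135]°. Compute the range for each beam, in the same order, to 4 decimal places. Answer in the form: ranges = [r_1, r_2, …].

beam 1: φ=-135°, α=165°
  d=(-0.9659,0.2588)  start (6,4)  tX=0.2071 tY=1.6228  stride 1/|dx|=1.0353 1/|dy|=3.8637
    cross x-line → (5,4), t=0.2071
    cross x-line → (4,4), t=1.2423
    cross y-line → (4,5), t=1.6228
    cross x-line → (3,5), t=2.2776
    cross x-line → (2,5), t=3.3129
    cross x-line → (1,5), t=4.3482
    cross x-line → (0,5), t=5.3834 (wall)
  → r_1 = 5.3834
beam 2: φ=-90°, α=210°
  d=(-0.8660,-0.5000)  start (6,4)  tX=0.2309 tY=1.1600  stride 1/|dx|=1.1547 1/|dy|=2.0000
    cross x-line → (5,4), t=0.2309
    cross y-line → (5,3), t=1.1600
    cross x-line → (4,3), t=1.3856
    cross x-line → (3,3), t=2.5403
    cross y-line → (3,2), t=3.1600
    cross x-line → (2,2), t=3.6950
    cross x-line → (1,2), t=4.8497
    cross y-line → (1,1), t=5.1600
    cross x-line → (0,1), t=6.0044 (wall)
  → r_2 = 6.0044
beam 3: φ=-45°, α=255°
  d=(-0.2588,-0.9659)  start (6,4)  tX=0.7727 tY=0.6005  stride 1/|dx|=3.8637 1/|dy|=1.0353
    cross y-line → (6,3), t=0.6005
    cross x-line → (5,3), t=0.7727
    cross y-line → (5,2), t=1.6357
    cross y-line → (5,1), t=2.6710
    cross y-line → (5,0), t=3.7063 (wall)
  → r_3 = 3.7063
beam 4: φ=0°, α=300°
  d=(0.5000,-0.8660)  start (6,4)  tX=1.6000 tY=0.6697  stride 1/|dx|=2.0000 1/|dy|=1.1547
    cross y-line → (6,3), t=0.6697
    cross x-line → (7,3), t=1.6000
    cross y-line → (7,2), t=1.8244
    cross y-line → (7,1), t=2.9791
    cross x-line → (8,1), t=3.6000 (wall)
  → r_4 = 3.6000
beam 5: φ=45°, α=345°
  d=(0.9659,-0.2588)  start (6,4)  tX=0.8282 tY=2.2409  stride 1/|dx|=1.0353 1/|dy|=3.8637
    cross x-line → (7,4), t=0.8282
    cross x-line → (8,4), t=1.8635 (wall)
  → r_5 = 1.8635
beam 6: φ=90°, α=30°
  d=(0.8660,0.5000)  start (6,4)  tX=0.9238 tY=0.8400  stride 1/|dx|=1.1547 1/|dy|=2.0000
    cross y-line → (6,5), t=0.8400
    cross x-line → (7,5), t=0.9238
    cross x-line → (8,5), t=2.0785 (wall)
  → r_6 = 2.0785
beam 7: φ=135°, α=75°
  d=(0.2588,0.9659)  start (6,4)  tX=3.0910 tY=0.4348  stride 1/|dx|=3.8637 1/|dy|=1.0353
    cross y-line → (6,5), t=0.4348
    cross y-line → (6,6), t=1.4701
    cross y-line → (6,7), t=2.5054
    cross x-line → (7,7), t=3.0910
    cross y-line → (7,8), t=3.5406 (wall)
  → r_7 = 3.5406

ranges = [5.3834, 6.0044, 3.7063, 3.6000, 1.8635, 2.0785, 3.5406]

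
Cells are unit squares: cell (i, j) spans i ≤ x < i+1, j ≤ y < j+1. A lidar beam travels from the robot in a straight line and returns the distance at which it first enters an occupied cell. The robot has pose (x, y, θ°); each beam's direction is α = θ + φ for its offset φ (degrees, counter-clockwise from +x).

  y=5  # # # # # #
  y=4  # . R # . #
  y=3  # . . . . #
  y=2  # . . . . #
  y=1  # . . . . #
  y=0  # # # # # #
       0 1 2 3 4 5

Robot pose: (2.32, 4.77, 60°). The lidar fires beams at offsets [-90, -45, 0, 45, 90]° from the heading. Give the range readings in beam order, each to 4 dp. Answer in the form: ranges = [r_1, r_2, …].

beam 1: φ=-90°, α=330°
  direction (0.8660, -0.5000); cell (2,4); t to first gridline: x 0.7852, y 1.5400 (then +1.1547 / +2.0000)
    (3,4) via x @ 0.7852  # hit
  → r_1 = 0.7852
beam 2: φ=-45°, α=15°
  direction (0.9659, 0.2588); cell (2,4); t to first gridline: x 0.7040, y 0.8887 (then +1.0353 / +3.8637)
    (3,4) via x @ 0.7040  # hit
  → r_2 = 0.7040
beam 3: φ=0°, α=60°
  direction (0.5000, 0.8660); cell (2,4); t to first gridline: x 1.3600, y 0.2656 (then +2.0000 / +1.1547)
    (2,5) via y @ 0.2656  # hit
  → r_3 = 0.2656
beam 4: φ=45°, α=105°
  direction (-0.2588, 0.9659); cell (2,4); t to first gridline: x 1.2364, y 0.2381 (then +3.8637 / +1.0353)
    (2,5) via y @ 0.2381  # hit
  → r_4 = 0.2381
beam 5: φ=90°, α=150°
  direction (-0.8660, 0.5000); cell (2,4); t to first gridline: x 0.3695, y 0.4600 (then +1.1547 / +2.0000)
    (1,4) via x @ 0.3695
    (1,5) via y @ 0.4600  # hit
  → r_5 = 0.4600

ranges = [0.7852, 0.7040, 0.2656, 0.2381, 0.4600]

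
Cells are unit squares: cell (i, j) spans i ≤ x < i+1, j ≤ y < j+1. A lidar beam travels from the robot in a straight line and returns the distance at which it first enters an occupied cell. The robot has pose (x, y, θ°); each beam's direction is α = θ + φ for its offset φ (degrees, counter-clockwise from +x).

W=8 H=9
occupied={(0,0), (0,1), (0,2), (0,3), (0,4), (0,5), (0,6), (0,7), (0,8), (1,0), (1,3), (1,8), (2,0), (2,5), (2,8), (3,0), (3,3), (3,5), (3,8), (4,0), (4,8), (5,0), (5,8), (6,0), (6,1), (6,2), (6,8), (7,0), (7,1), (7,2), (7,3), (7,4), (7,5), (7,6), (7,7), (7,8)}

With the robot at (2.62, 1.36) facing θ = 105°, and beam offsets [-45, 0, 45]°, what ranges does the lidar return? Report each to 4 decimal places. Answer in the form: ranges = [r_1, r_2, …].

beam 1: φ=-45°, α=60°
  cosα=0.5000 sinα=0.8660 | (2,1) | tMaxX 0.7600 tMaxY 0.7390 | tΔX 2.0000 tΔY 1.1547
    t=0.7390 [y] (2,2)
    t=0.7600 [x] (3,2)
    t=1.8937 [y] (3,3) — stop
  → r_1 = 1.8937
beam 2: φ=0°, α=105°
  cosα=-0.2588 sinα=0.9659 | (2,1) | tMaxX 2.3955 tMaxY 0.6626 | tΔX 3.8637 tΔY 1.0353
    t=0.6626 [y] (2,2)
    t=1.6979 [y] (2,3)
    t=2.3955 [x] (1,3) — stop
  → r_2 = 2.3955
beam 3: φ=45°, α=150°
  cosα=-0.8660 sinα=0.5000 | (2,1) | tMaxX 0.7159 tMaxY 1.2800 | tΔX 1.1547 tΔY 2.0000
    t=0.7159 [x] (1,1)
    t=1.2800 [y] (1,2)
    t=1.8706 [x] (0,2) — stop
  → r_3 = 1.8706

ranges = [1.8937, 2.3955, 1.8706]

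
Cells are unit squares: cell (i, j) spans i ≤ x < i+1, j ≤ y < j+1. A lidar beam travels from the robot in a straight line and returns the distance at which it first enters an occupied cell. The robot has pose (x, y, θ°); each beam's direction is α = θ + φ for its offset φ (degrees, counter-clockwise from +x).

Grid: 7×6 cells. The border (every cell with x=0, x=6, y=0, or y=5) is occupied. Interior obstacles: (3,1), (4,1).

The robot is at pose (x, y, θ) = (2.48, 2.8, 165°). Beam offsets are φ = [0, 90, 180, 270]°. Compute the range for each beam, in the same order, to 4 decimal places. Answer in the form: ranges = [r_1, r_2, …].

ranges = [1.5322, 1.8635, 3.6442, 2.2776]

beam 1: φ=0°, α=165°
  d=(-0.9659,0.2588)  start (2,2)  tX=0.4969 tY=0.7727  stride 1/|dx|=1.0353 1/|dy|=3.8637
    cross x-line → (1,2), t=0.4969
    cross y-line → (1,3), t=0.7727
    cross x-line → (0,3), t=1.5322 (wall)
  → r_1 = 1.5322
beam 2: φ=90°, α=255°
  d=(-0.2588,-0.9659)  start (2,2)  tX=1.8546 tY=0.8282  stride 1/|dx|=3.8637 1/|dy|=1.0353
    cross y-line → (2,1), t=0.8282
    cross x-line → (1,1), t=1.8546
    cross y-line → (1,0), t=1.8635 (wall)
  → r_2 = 1.8635
beam 3: φ=180°, α=345°
  d=(0.9659,-0.2588)  start (2,2)  tX=0.5383 tY=3.0910  stride 1/|dx|=1.0353 1/|dy|=3.8637
    cross x-line → (3,2), t=0.5383
    cross x-line → (4,2), t=1.5736
    cross x-line → (5,2), t=2.6089
    cross y-line → (5,1), t=3.0910
    cross x-line → (6,1), t=3.6442 (wall)
  → r_3 = 3.6442
beam 4: φ=270°, α=75°
  d=(0.2588,0.9659)  start (2,2)  tX=2.0091 tY=0.2071  stride 1/|dx|=3.8637 1/|dy|=1.0353
    cross y-line → (2,3), t=0.2071
    cross y-line → (2,4), t=1.2423
    cross x-line → (3,4), t=2.0091
    cross y-line → (3,5), t=2.2776 (wall)
  → r_4 = 2.2776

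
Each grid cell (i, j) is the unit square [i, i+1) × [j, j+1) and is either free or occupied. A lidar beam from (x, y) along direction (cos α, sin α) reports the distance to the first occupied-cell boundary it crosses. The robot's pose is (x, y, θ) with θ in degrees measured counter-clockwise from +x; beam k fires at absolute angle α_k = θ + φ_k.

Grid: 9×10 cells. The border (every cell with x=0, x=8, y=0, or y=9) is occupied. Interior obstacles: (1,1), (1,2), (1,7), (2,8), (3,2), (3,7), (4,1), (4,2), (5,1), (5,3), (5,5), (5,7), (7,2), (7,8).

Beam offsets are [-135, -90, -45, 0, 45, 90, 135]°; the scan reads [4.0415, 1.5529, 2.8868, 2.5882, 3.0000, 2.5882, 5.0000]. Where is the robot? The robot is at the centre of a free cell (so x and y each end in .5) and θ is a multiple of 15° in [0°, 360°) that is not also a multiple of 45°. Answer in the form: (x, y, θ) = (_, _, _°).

Candidates: 42 free-cell centres × 16 headings = 672 poses. Raycast each; keep the one whose scan matches to 4 dp.
  (2.5, 3.5, 195°): beam 1 = 5.0000 ≠ 4.0415 ✗
  (2.5, 2.5, 30°): beam 1 = 1.5529 ≠ 4.0415 ✗
  (7.5, 1.5, 150°): beam 1 = 0.5176 ≠ 4.0415 ✗
  (3.5, 6.5, 345°): beam 1 = 2.8868 ≠ 4.0415 ✗
  (3.5, 5.5, 330°): beam 1 = 2.5882 ≠ 4.0415 ✗
  …
  (3.5, 5.5, 195°): r_1=4.0415, r_2=1.5529, r_3=2.8868, r_4=2.5882, r_5=3.0000, r_6=2.5882, r_7=5.0000 — all match ✓
Unique over the lattice → pose = (3.5, 5.5, 195°).

(x, y, θ) = (3.5, 5.5, 195°)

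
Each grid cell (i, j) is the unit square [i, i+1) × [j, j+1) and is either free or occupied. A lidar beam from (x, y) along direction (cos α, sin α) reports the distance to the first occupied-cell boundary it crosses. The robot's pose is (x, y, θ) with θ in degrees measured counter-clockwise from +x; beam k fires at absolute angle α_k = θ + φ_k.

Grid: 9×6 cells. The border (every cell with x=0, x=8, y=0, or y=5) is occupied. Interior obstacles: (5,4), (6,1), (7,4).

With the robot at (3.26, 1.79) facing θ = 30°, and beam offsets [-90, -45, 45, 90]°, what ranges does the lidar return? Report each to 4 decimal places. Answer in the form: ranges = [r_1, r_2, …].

ranges = [0.9122, 2.8367, 3.3232, 3.7066]

beam 1: φ=-90°, α=300°
  cosα=0.5000 sinα=-0.8660 | (3,1) | tMaxX 1.4800 tMaxY 0.9122 | tΔX 2.0000 tΔY 1.1547
    t=0.9122 [y] (3,0) — stop
  → r_1 = 0.9122
beam 2: φ=-45°, α=345°
  cosα=0.9659 sinα=-0.2588 | (3,1) | tMaxX 0.7661 tMaxY 3.0523 | tΔX 1.0353 tΔY 3.8637
    t=0.7661 [x] (4,1)
    t=1.8014 [x] (5,1)
    t=2.8367 [x] (6,1) — stop
  → r_2 = 2.8367
beam 3: φ=45°, α=75°
  cosα=0.2588 sinα=0.9659 | (3,1) | tMaxX 2.8591 tMaxY 0.2174 | tΔX 3.8637 tΔY 1.0353
    t=0.2174 [y] (3,2)
    t=1.2527 [y] (3,3)
    t=2.2880 [y] (3,4)
    t=2.8591 [x] (4,4)
    t=3.3232 [y] (4,5) — stop
  → r_3 = 3.3232
beam 4: φ=90°, α=120°
  cosα=-0.5000 sinα=0.8660 | (3,1) | tMaxX 0.5200 tMaxY 0.2425 | tΔX 2.0000 tΔY 1.1547
    t=0.2425 [y] (3,2)
    t=0.5200 [x] (2,2)
    t=1.3972 [y] (2,3)
    t=2.5200 [x] (1,3)
    t=2.5519 [y] (1,4)
    t=3.7066 [y] (1,5) — stop
  → r_4 = 3.7066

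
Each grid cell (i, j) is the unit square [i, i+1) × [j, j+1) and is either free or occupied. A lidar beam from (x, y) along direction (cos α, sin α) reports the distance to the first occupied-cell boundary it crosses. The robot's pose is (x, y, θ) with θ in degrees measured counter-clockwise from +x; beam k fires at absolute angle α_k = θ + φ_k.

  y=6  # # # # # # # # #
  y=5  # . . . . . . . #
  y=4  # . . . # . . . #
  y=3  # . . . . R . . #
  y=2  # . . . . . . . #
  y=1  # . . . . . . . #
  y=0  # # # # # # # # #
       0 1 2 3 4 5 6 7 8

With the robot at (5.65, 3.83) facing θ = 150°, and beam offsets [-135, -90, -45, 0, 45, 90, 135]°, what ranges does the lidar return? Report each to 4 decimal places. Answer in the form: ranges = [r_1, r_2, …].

beam 1: φ=-135°, α=15°
  direction (0.9659, 0.2588); cell (5,3); t to first gridline: x 0.3623, y 0.6568 (then +1.0353 / +3.8637)
    (6,3) via x @ 0.3623
    (6,4) via y @ 0.6568
    (7,4) via x @ 1.3976
    (8,4) via x @ 2.4329  # hit
  → r_1 = 2.4329
beam 2: φ=-90°, α=60°
  direction (0.5000, 0.8660); cell (5,3); t to first gridline: x 0.7000, y 0.1963 (then +2.0000 / +1.1547)
    (5,4) via y @ 0.1963
    (6,4) via x @ 0.7000
    (6,5) via y @ 1.3510
    (6,6) via y @ 2.5057  # hit
  → r_2 = 2.5057
beam 3: φ=-45°, α=105°
  direction (-0.2588, 0.9659); cell (5,3); t to first gridline: x 2.5114, y 0.1760 (then +3.8637 / +1.0353)
    (5,4) via y @ 0.1760
    (5,5) via y @ 1.2113
    (5,6) via y @ 2.2465  # hit
  → r_3 = 2.2465
beam 4: φ=0°, α=150°
  direction (-0.8660, 0.5000); cell (5,3); t to first gridline: x 0.7506, y 0.3400 (then +1.1547 / +2.0000)
    (5,4) via y @ 0.3400
    (4,4) via x @ 0.7506  # hit
  → r_4 = 0.7506
beam 5: φ=45°, α=195°
  direction (-0.9659, -0.2588); cell (5,3); t to first gridline: x 0.6729, y 3.2069 (then +1.0353 / +3.8637)
    (4,3) via x @ 0.6729
    (3,3) via x @ 1.7082
    (2,3) via x @ 2.7435
    (2,2) via y @ 3.2069
    (1,2) via x @ 3.7788
    (0,2) via x @ 4.8140  # hit
  → r_5 = 4.8140
beam 6: φ=90°, α=240°
  direction (-0.5000, -0.8660); cell (5,3); t to first gridline: x 1.3000, y 0.9584 (then +2.0000 / +1.1547)
    (5,2) via y @ 0.9584
    (4,2) via x @ 1.3000
    (4,1) via y @ 2.1131
    (4,0) via y @ 3.2678  # hit
  → r_6 = 3.2678
beam 7: φ=135°, α=285°
  direction (0.2588, -0.9659); cell (5,3); t to first gridline: x 1.3523, y 0.8593 (then +3.8637 / +1.0353)
    (5,2) via y @ 0.8593
    (6,2) via x @ 1.3523
    (6,1) via y @ 1.8946
    (6,0) via y @ 2.9298  # hit
  → r_7 = 2.9298

ranges = [2.4329, 2.5057, 2.2465, 0.7506, 4.8140, 3.2678, 2.9298]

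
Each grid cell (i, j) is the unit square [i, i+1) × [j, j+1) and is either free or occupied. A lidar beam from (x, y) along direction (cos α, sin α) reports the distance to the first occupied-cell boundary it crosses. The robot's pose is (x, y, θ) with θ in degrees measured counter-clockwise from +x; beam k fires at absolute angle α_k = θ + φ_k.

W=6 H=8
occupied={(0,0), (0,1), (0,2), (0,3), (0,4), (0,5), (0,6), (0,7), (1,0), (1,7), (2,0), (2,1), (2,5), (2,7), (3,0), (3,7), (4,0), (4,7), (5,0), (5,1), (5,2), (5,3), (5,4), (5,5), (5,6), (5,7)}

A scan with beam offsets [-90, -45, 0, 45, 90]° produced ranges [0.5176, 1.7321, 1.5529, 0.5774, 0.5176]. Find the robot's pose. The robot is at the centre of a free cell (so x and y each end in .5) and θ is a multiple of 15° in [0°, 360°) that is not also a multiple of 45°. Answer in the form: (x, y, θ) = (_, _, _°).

Candidates: 22 free-cell centres × 16 headings = 352 poses. Raycast each; keep the one whose scan matches to 4 dp.
  (1.5, 5.5, 345°): beam 1 = 1.9319 ≠ 0.5176 ✗
  (2.5, 3.5, 105°): beam 1 = 2.5882 ≠ 0.5176 ✗
  (4.5, 1.5, 240°): beam 1 = 4.0415 ≠ 0.5176 ✗
  …
  (1.5, 5.5, 105°): r_1=0.5176, r_2=1.7321, r_3=1.5529, r_4=0.5774, r_5=0.5176 — all match ✓
Unique over the lattice → pose = (1.5, 5.5, 105°).

(x, y, θ) = (1.5, 5.5, 105°)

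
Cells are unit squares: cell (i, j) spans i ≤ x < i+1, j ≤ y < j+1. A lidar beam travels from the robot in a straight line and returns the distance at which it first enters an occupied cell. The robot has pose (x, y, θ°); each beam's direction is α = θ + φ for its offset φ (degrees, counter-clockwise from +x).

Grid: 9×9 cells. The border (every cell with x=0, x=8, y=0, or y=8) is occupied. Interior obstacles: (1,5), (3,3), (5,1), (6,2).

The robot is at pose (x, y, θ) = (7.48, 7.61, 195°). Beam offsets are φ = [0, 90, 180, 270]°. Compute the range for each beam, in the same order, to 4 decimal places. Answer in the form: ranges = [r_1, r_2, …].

ranges = [6.2206, 2.0091, 0.5383, 0.4038]

beam 1: φ=0°, α=195°
  direction (-0.9659, -0.2588); cell (7,7); t to first gridline: x 0.4969, y 2.3569 (then +1.0353 / +3.8637)
    (6,7) via x @ 0.4969
    (5,7) via x @ 1.5322
    (5,6) via y @ 2.3569
    (4,6) via x @ 2.5675
    (3,6) via x @ 3.6028
    (2,6) via x @ 4.6380
    (1,6) via x @ 5.6733
    (1,5) via y @ 6.2206  # hit
  → r_1 = 6.2206
beam 2: φ=90°, α=285°
  direction (0.2588, -0.9659); cell (7,7); t to first gridline: x 2.0091, y 0.6315 (then +3.8637 / +1.0353)
    (7,6) via y @ 0.6315
    (7,5) via y @ 1.6668
    (8,5) via x @ 2.0091  # hit
  → r_2 = 2.0091
beam 3: φ=180°, α=15°
  direction (0.9659, 0.2588); cell (7,7); t to first gridline: x 0.5383, y 1.5068 (then +1.0353 / +3.8637)
    (8,7) via x @ 0.5383  # hit
  → r_3 = 0.5383
beam 4: φ=270°, α=105°
  direction (-0.2588, 0.9659); cell (7,7); t to first gridline: x 1.8546, y 0.4038 (then +3.8637 / +1.0353)
    (7,8) via y @ 0.4038  # hit
  → r_4 = 0.4038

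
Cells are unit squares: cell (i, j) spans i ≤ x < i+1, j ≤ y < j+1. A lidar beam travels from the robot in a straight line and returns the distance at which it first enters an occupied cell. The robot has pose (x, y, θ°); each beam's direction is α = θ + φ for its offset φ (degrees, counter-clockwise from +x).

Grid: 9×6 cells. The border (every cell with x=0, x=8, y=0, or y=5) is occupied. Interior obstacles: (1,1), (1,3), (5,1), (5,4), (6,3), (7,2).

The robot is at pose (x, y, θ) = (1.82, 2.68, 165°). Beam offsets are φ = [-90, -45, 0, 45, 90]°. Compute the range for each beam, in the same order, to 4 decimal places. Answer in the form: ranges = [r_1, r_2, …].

ranges = [0.3313, 0.3695, 0.8489, 0.9469, 0.7040]

beam 1: φ=-90°, α=75°
  d=(0.2588,0.9659)  start (1,2)  tX=0.6955 tY=0.3313  stride 1/|dx|=3.8637 1/|dy|=1.0353
    cross y-line → (1,3), t=0.3313 (wall)
  → r_1 = 0.3313
beam 2: φ=-45°, α=120°
  d=(-0.5000,0.8660)  start (1,2)  tX=1.6400 tY=0.3695  stride 1/|dx|=2.0000 1/|dy|=1.1547
    cross y-line → (1,3), t=0.3695 (wall)
  → r_2 = 0.3695
beam 3: φ=0°, α=165°
  d=(-0.9659,0.2588)  start (1,2)  tX=0.8489 tY=1.2364  stride 1/|dx|=1.0353 1/|dy|=3.8637
    cross x-line → (0,2), t=0.8489 (wall)
  → r_3 = 0.8489
beam 4: φ=45°, α=210°
  d=(-0.8660,-0.5000)  start (1,2)  tX=0.9469 tY=1.3600  stride 1/|dx|=1.1547 1/|dy|=2.0000
    cross x-line → (0,2), t=0.9469 (wall)
  → r_4 = 0.9469
beam 5: φ=90°, α=255°
  d=(-0.2588,-0.9659)  start (1,2)  tX=3.1682 tY=0.7040  stride 1/|dx|=3.8637 1/|dy|=1.0353
    cross y-line → (1,1), t=0.7040 (wall)
  → r_5 = 0.7040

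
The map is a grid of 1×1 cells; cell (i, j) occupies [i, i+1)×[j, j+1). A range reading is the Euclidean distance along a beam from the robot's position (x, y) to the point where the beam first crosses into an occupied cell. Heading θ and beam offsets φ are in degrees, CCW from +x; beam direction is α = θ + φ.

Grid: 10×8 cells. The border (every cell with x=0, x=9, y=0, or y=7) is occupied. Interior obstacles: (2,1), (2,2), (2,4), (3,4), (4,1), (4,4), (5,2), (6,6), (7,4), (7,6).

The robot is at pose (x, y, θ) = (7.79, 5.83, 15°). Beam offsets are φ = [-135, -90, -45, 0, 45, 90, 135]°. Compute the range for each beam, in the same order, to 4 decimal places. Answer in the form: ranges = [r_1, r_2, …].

ranges = [0.9584, 4.6751, 1.3972, 1.2527, 0.1963, 0.1760, 0.3400]

beam 1: φ=-135°, α=240°
  cosα=-0.5000 sinα=-0.8660 | (7,5) | tMaxX 1.5800 tMaxY 0.9584 | tΔX 2.0000 tΔY 1.1547
    t=0.9584 [y] (7,4) — stop
  → r_1 = 0.9584
beam 2: φ=-90°, α=285°
  cosα=0.2588 sinα=-0.9659 | (7,5) | tMaxX 0.8114 tMaxY 0.8593 | tΔX 3.8637 tΔY 1.0353
    t=0.8114 [x] (8,5)
    t=0.8593 [y] (8,4)
    t=1.8946 [y] (8,3)
    t=2.9298 [y] (8,2)
    t=3.9651 [y] (8,1)
    t=4.6751 [x] (9,1) — stop
  → r_2 = 4.6751
beam 3: φ=-45°, α=330°
  cosα=0.8660 sinα=-0.5000 | (7,5) | tMaxX 0.2425 tMaxY 1.6600 | tΔX 1.1547 tΔY 2.0000
    t=0.2425 [x] (8,5)
    t=1.3972 [x] (9,5) — stop
  → r_3 = 1.3972
beam 4: φ=0°, α=15°
  cosα=0.9659 sinα=0.2588 | (7,5) | tMaxX 0.2174 tMaxY 0.6568 | tΔX 1.0353 tΔY 3.8637
    t=0.2174 [x] (8,5)
    t=0.6568 [y] (8,6)
    t=1.2527 [x] (9,6) — stop
  → r_4 = 1.2527
beam 5: φ=45°, α=60°
  cosα=0.5000 sinα=0.8660 | (7,5) | tMaxX 0.4200 tMaxY 0.1963 | tΔX 2.0000 tΔY 1.1547
    t=0.1963 [y] (7,6) — stop
  → r_5 = 0.1963
beam 6: φ=90°, α=105°
  cosα=-0.2588 sinα=0.9659 | (7,5) | tMaxX 3.0523 tMaxY 0.1760 | tΔX 3.8637 tΔY 1.0353
    t=0.1760 [y] (7,6) — stop
  → r_6 = 0.1760
beam 7: φ=135°, α=150°
  cosα=-0.8660 sinα=0.5000 | (7,5) | tMaxX 0.9122 tMaxY 0.3400 | tΔX 1.1547 tΔY 2.0000
    t=0.3400 [y] (7,6) — stop
  → r_7 = 0.3400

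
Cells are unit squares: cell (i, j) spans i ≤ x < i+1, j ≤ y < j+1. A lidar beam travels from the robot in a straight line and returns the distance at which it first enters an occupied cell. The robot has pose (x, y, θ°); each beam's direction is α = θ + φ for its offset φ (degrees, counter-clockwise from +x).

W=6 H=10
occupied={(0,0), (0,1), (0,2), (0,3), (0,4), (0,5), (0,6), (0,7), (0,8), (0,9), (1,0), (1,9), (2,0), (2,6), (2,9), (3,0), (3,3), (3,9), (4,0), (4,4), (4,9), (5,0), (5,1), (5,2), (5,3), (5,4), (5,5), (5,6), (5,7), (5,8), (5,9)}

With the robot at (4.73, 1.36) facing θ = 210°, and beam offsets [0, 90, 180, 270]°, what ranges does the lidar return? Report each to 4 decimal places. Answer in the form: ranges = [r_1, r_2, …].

ranges = [0.7200, 0.4157, 0.3118, 1.8937]

beam 1: φ=0°, α=210°
  d=(-0.8660,-0.5000)  start (4,1)  tX=0.8429 tY=0.7200  stride 1/|dx|=1.1547 1/|dy|=2.0000
    cross y-line → (4,0), t=0.7200 (wall)
  → r_1 = 0.7200
beam 2: φ=90°, α=300°
  d=(0.5000,-0.8660)  start (4,1)  tX=0.5400 tY=0.4157  stride 1/|dx|=2.0000 1/|dy|=1.1547
    cross y-line → (4,0), t=0.4157 (wall)
  → r_2 = 0.4157
beam 3: φ=180°, α=30°
  d=(0.8660,0.5000)  start (4,1)  tX=0.3118 tY=1.2800  stride 1/|dx|=1.1547 1/|dy|=2.0000
    cross x-line → (5,1), t=0.3118 (wall)
  → r_3 = 0.3118
beam 4: φ=270°, α=120°
  d=(-0.5000,0.8660)  start (4,1)  tX=1.4600 tY=0.7390  stride 1/|dx|=2.0000 1/|dy|=1.1547
    cross y-line → (4,2), t=0.7390
    cross x-line → (3,2), t=1.4600
    cross y-line → (3,3), t=1.8937 (wall)
  → r_4 = 1.8937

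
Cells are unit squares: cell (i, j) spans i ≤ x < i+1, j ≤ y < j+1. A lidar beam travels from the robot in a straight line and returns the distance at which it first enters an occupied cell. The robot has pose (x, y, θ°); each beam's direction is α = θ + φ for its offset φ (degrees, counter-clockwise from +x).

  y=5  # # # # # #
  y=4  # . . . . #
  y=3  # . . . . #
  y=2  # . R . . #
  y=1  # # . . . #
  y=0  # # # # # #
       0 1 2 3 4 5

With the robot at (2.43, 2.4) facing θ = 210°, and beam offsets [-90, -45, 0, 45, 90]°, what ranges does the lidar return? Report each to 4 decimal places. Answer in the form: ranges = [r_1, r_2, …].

ranges = [2.8600, 1.4804, 0.8000, 1.4494, 1.6166]

beam 1: φ=-90°, α=120°
  dir = (cos 120°, sin 120°) = (-0.5000, 0.8660); from cell (2,2)
  next x-line at t=0.8600, next y-line at t=0.6928; Δt_x=2.0000, Δt_y=1.1547
    y: enter (2,3) at t=0.6928
    x: enter (1,3) at t=0.8600
    y: enter (1,4) at t=1.8475
    x: enter (0,4) at t=2.8600 ← occupied
  → r_1 = 2.8600
beam 2: φ=-45°, α=165°
  dir = (cos 165°, sin 165°) = (-0.9659, 0.2588); from cell (2,2)
  next x-line at t=0.4452, next y-line at t=2.3182; Δt_x=1.0353, Δt_y=3.8637
    x: enter (1,2) at t=0.4452
    x: enter (0,2) at t=1.4804 ← occupied
  → r_2 = 1.4804
beam 3: φ=0°, α=210°
  dir = (cos 210°, sin 210°) = (-0.8660, -0.5000); from cell (2,2)
  next x-line at t=0.4965, next y-line at t=0.8000; Δt_x=1.1547, Δt_y=2.0000
    x: enter (1,2) at t=0.4965
    y: enter (1,1) at t=0.8000 ← occupied
  → r_3 = 0.8000
beam 4: φ=45°, α=255°
  dir = (cos 255°, sin 255°) = (-0.2588, -0.9659); from cell (2,2)
  next x-line at t=1.6614, next y-line at t=0.4141; Δt_x=3.8637, Δt_y=1.0353
    y: enter (2,1) at t=0.4141
    y: enter (2,0) at t=1.4494 ← occupied
  → r_4 = 1.4494
beam 5: φ=90°, α=300°
  dir = (cos 300°, sin 300°) = (0.5000, -0.8660); from cell (2,2)
  next x-line at t=1.1400, next y-line at t=0.4619; Δt_x=2.0000, Δt_y=1.1547
    y: enter (2,1) at t=0.4619
    x: enter (3,1) at t=1.1400
    y: enter (3,0) at t=1.6166 ← occupied
  → r_5 = 1.6166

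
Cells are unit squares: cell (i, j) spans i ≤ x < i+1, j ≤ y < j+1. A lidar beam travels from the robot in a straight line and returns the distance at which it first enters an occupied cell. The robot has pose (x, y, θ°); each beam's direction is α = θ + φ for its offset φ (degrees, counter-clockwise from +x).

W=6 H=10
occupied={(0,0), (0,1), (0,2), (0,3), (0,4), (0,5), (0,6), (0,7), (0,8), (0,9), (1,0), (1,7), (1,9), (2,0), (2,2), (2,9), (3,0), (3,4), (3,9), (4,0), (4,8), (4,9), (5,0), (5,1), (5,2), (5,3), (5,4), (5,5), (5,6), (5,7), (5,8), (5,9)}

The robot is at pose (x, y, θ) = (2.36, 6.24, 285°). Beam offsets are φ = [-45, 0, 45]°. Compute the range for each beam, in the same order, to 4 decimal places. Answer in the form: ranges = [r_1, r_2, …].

beam 1: φ=-45°, α=240°
  cosα=-0.5000 sinα=-0.8660 | (2,6) | tMaxX 0.7200 tMaxY 0.2771 | tΔX 2.0000 tΔY 1.1547
    t=0.2771 [y] (2,5)
    t=0.7200 [x] (1,5)
    t=1.4318 [y] (1,4)
    t=2.5865 [y] (1,3)
    t=2.7200 [x] (0,3) — stop
  → r_1 = 2.7200
beam 2: φ=0°, α=285°
  cosα=0.2588 sinα=-0.9659 | (2,6) | tMaxX 2.4728 tMaxY 0.2485 | tΔX 3.8637 tΔY 1.0353
    t=0.2485 [y] (2,5)
    t=1.2837 [y] (2,4)
    t=2.3190 [y] (2,3)
    t=2.4728 [x] (3,3)
    t=3.3543 [y] (3,2)
    t=4.3896 [y] (3,1)
    t=5.4248 [y] (3,0) — stop
  → r_2 = 5.4248
beam 3: φ=45°, α=330°
  cosα=0.8660 sinα=-0.5000 | (2,6) | tMaxX 0.7390 tMaxY 0.4800 | tΔX 1.1547 tΔY 2.0000
    t=0.4800 [y] (2,5)
    t=0.7390 [x] (3,5)
    t=1.8937 [x] (4,5)
    t=2.4800 [y] (4,4)
    t=3.0484 [x] (5,4) — stop
  → r_3 = 3.0484

ranges = [2.7200, 5.4248, 3.0484]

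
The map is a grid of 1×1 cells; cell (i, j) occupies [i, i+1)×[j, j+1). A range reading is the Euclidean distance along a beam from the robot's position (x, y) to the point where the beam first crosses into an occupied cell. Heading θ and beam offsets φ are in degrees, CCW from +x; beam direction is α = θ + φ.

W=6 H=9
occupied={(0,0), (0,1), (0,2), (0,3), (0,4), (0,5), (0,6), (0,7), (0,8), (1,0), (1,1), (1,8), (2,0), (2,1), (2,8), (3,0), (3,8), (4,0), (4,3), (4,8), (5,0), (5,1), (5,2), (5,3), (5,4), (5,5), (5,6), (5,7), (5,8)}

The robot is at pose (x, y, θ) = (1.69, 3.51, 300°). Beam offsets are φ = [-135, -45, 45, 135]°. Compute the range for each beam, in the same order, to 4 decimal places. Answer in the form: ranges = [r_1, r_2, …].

ranges = [0.7143, 1.5633, 3.4268, 4.6484]

beam 1: φ=-135°, α=165°
  dir = (cos 165°, sin 165°) = (-0.9659, 0.2588); from cell (1,3)
  next x-line at t=0.7143, next y-line at t=1.8932; Δt_x=1.0353, Δt_y=3.8637
    x: enter (0,3) at t=0.7143 ← occupied
  → r_1 = 0.7143
beam 2: φ=-45°, α=255°
  dir = (cos 255°, sin 255°) = (-0.2588, -0.9659); from cell (1,3)
  next x-line at t=2.6660, next y-line at t=0.5280; Δt_x=3.8637, Δt_y=1.0353
    y: enter (1,2) at t=0.5280
    y: enter (1,1) at t=1.5633 ← occupied
  → r_2 = 1.5633
beam 3: φ=45°, α=345°
  dir = (cos 345°, sin 345°) = (0.9659, -0.2588); from cell (1,3)
  next x-line at t=0.3209, next y-line at t=1.9705; Δt_x=1.0353, Δt_y=3.8637
    x: enter (2,3) at t=0.3209
    x: enter (3,3) at t=1.3562
    y: enter (3,2) at t=1.9705
    x: enter (4,2) at t=2.3915
    x: enter (5,2) at t=3.4268 ← occupied
  → r_3 = 3.4268
beam 4: φ=135°, α=75°
  dir = (cos 75°, sin 75°) = (0.2588, 0.9659); from cell (1,3)
  next x-line at t=1.1977, next y-line at t=0.5073; Δt_x=3.8637, Δt_y=1.0353
    y: enter (1,4) at t=0.5073
    x: enter (2,4) at t=1.1977
    y: enter (2,5) at t=1.5426
    y: enter (2,6) at t=2.5778
    y: enter (2,7) at t=3.6131
    y: enter (2,8) at t=4.6484 ← occupied
  → r_4 = 4.6484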